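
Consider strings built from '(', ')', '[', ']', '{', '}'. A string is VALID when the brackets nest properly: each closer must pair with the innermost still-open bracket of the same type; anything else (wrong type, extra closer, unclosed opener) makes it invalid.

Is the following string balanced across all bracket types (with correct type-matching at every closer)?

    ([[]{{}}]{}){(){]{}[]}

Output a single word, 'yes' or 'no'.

Answer: no

Derivation:
pos 0: push '('; stack = (
pos 1: push '['; stack = ([
pos 2: push '['; stack = ([[
pos 3: ']' matches '['; pop; stack = ([
pos 4: push '{'; stack = ([{
pos 5: push '{'; stack = ([{{
pos 6: '}' matches '{'; pop; stack = ([{
pos 7: '}' matches '{'; pop; stack = ([
pos 8: ']' matches '['; pop; stack = (
pos 9: push '{'; stack = ({
pos 10: '}' matches '{'; pop; stack = (
pos 11: ')' matches '('; pop; stack = (empty)
pos 12: push '{'; stack = {
pos 13: push '('; stack = {(
pos 14: ')' matches '('; pop; stack = {
pos 15: push '{'; stack = {{
pos 16: saw closer ']' but top of stack is '{' (expected '}') → INVALID
Verdict: type mismatch at position 16: ']' closes '{' → no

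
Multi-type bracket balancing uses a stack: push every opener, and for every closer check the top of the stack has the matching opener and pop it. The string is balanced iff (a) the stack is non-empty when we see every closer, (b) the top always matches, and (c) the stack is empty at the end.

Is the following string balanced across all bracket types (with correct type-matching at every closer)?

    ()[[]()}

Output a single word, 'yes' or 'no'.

Answer: no

Derivation:
pos 0: push '('; stack = (
pos 1: ')' matches '('; pop; stack = (empty)
pos 2: push '['; stack = [
pos 3: push '['; stack = [[
pos 4: ']' matches '['; pop; stack = [
pos 5: push '('; stack = [(
pos 6: ')' matches '('; pop; stack = [
pos 7: saw closer '}' but top of stack is '[' (expected ']') → INVALID
Verdict: type mismatch at position 7: '}' closes '[' → no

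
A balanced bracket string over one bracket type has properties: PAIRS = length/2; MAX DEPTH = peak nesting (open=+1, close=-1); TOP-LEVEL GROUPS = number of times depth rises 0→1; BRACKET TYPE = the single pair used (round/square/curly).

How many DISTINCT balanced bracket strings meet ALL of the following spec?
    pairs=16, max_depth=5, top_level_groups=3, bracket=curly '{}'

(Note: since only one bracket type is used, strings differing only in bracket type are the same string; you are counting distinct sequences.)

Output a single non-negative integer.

Answer: 2183607

Derivation:
Spec: pairs=16 depth=5 groups=3
Count(depth <= 5) = 3675816
Count(depth <= 4) = 1492209
Count(depth == 5) = 3675816 - 1492209 = 2183607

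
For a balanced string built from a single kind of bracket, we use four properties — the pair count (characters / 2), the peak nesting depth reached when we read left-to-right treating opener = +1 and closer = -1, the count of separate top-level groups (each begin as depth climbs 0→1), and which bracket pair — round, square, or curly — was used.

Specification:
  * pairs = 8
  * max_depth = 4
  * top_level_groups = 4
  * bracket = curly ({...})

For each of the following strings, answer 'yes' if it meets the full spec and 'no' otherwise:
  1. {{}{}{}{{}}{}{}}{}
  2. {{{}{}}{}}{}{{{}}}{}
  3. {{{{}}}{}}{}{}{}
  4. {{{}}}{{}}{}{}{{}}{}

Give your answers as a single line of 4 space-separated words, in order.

Answer: no no yes no

Derivation:
String 1 '{{}{}{}{{}}{}{}}{}': depth seq [1 2 1 2 1 2 1 2 3 2 1 2 1 2 1 0 1 0]
  -> pairs=9 depth=3 groups=2 -> no
String 2 '{{{}{}}{}}{}{{{}}}{}': depth seq [1 2 3 2 3 2 1 2 1 0 1 0 1 2 3 2 1 0 1 0]
  -> pairs=10 depth=3 groups=4 -> no
String 3 '{{{{}}}{}}{}{}{}': depth seq [1 2 3 4 3 2 1 2 1 0 1 0 1 0 1 0]
  -> pairs=8 depth=4 groups=4 -> yes
String 4 '{{{}}}{{}}{}{}{{}}{}': depth seq [1 2 3 2 1 0 1 2 1 0 1 0 1 0 1 2 1 0 1 0]
  -> pairs=10 depth=3 groups=6 -> no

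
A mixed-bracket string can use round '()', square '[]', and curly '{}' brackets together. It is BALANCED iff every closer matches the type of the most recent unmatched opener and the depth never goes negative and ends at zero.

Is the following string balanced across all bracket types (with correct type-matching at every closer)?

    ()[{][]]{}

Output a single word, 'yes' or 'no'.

pos 0: push '('; stack = (
pos 1: ')' matches '('; pop; stack = (empty)
pos 2: push '['; stack = [
pos 3: push '{'; stack = [{
pos 4: saw closer ']' but top of stack is '{' (expected '}') → INVALID
Verdict: type mismatch at position 4: ']' closes '{' → no

Answer: no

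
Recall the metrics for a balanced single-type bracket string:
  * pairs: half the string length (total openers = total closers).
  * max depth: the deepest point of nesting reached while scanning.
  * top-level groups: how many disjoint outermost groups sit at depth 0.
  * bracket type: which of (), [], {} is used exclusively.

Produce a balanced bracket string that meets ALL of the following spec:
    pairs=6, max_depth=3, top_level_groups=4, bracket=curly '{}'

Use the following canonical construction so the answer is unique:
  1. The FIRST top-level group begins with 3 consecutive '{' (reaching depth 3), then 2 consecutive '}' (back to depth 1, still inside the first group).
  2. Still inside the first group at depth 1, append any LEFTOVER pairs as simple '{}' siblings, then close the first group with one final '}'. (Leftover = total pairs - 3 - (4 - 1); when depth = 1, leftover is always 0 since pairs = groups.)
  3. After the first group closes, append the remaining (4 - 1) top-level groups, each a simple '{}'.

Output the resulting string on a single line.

Spec: pairs=6 depth=3 groups=4
Leftover pairs = 6 - 3 - (4-1) = 0
First group: deep chain of depth 3 + 0 sibling pairs
Remaining 3 groups: simple '{}' each

Answer: {{{}}}{}{}{}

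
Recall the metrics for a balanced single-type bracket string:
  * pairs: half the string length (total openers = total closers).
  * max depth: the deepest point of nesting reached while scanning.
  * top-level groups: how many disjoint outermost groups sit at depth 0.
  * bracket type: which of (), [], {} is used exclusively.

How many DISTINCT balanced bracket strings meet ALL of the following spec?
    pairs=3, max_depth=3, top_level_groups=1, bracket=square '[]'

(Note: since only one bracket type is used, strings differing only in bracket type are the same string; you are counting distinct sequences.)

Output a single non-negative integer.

Spec: pairs=3 depth=3 groups=1
Count(depth <= 3) = 2
Count(depth <= 2) = 1
Count(depth == 3) = 2 - 1 = 1

Answer: 1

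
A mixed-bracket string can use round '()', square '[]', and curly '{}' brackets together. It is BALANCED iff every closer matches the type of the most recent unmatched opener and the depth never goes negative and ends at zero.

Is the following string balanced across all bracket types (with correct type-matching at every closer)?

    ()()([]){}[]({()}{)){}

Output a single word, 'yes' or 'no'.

pos 0: push '('; stack = (
pos 1: ')' matches '('; pop; stack = (empty)
pos 2: push '('; stack = (
pos 3: ')' matches '('; pop; stack = (empty)
pos 4: push '('; stack = (
pos 5: push '['; stack = ([
pos 6: ']' matches '['; pop; stack = (
pos 7: ')' matches '('; pop; stack = (empty)
pos 8: push '{'; stack = {
pos 9: '}' matches '{'; pop; stack = (empty)
pos 10: push '['; stack = [
pos 11: ']' matches '['; pop; stack = (empty)
pos 12: push '('; stack = (
pos 13: push '{'; stack = ({
pos 14: push '('; stack = ({(
pos 15: ')' matches '('; pop; stack = ({
pos 16: '}' matches '{'; pop; stack = (
pos 17: push '{'; stack = ({
pos 18: saw closer ')' but top of stack is '{' (expected '}') → INVALID
Verdict: type mismatch at position 18: ')' closes '{' → no

Answer: no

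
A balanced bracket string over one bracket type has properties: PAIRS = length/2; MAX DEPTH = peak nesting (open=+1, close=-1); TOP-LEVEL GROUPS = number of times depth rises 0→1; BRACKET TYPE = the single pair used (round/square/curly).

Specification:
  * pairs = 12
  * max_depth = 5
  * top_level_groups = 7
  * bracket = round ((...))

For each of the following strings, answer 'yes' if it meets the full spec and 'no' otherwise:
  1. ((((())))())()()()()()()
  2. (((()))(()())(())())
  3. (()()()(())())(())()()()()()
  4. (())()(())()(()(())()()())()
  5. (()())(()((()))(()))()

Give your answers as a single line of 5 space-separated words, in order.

String 1 '((((())))())()()()()()()': depth seq [1 2 3 4 5 4 3 2 1 2 1 0 1 0 1 0 1 0 1 0 1 0 1 0]
  -> pairs=12 depth=5 groups=7 -> yes
String 2 '(((()))(()())(())())': depth seq [1 2 3 4 3 2 1 2 3 2 3 2 1 2 3 2 1 2 1 0]
  -> pairs=10 depth=4 groups=1 -> no
String 3 '(()()()(())())(())()()()()()': depth seq [1 2 1 2 1 2 1 2 3 2 1 2 1 0 1 2 1 0 1 0 1 0 1 0 1 0 1 0]
  -> pairs=14 depth=3 groups=7 -> no
String 4 '(())()(())()(()(())()()())()': depth seq [1 2 1 0 1 0 1 2 1 0 1 0 1 2 1 2 3 2 1 2 1 2 1 2 1 0 1 0]
  -> pairs=14 depth=3 groups=6 -> no
String 5 '(()())(()((()))(()))()': depth seq [1 2 1 2 1 0 1 2 1 2 3 4 3 2 1 2 3 2 1 0 1 0]
  -> pairs=11 depth=4 groups=3 -> no

Answer: yes no no no no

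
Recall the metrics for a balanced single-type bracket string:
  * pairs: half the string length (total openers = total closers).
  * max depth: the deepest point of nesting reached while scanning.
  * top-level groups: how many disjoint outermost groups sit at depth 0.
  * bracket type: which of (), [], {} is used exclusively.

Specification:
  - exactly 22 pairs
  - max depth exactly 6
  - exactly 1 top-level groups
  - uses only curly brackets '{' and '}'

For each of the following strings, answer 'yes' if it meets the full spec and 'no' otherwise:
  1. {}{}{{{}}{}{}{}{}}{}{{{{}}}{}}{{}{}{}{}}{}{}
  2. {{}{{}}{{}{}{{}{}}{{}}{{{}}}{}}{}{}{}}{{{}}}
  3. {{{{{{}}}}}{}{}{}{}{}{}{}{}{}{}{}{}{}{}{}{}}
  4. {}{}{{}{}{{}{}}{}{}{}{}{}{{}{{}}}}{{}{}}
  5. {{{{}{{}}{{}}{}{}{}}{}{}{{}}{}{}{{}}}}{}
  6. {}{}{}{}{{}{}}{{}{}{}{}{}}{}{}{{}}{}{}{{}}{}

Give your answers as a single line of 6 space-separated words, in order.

Answer: no no yes no no no

Derivation:
String 1 '{}{}{{{}}{}{}{}{}}{}{{{{}}}{}}{{}{}{}{}}{}{}': depth seq [1 0 1 0 1 2 3 2 1 2 1 2 1 2 1 2 1 0 1 0 1 2 3 4 3 2 1 2 1 0 1 2 1 2 1 2 1 2 1 0 1 0 1 0]
  -> pairs=22 depth=4 groups=8 -> no
String 2 '{{}{{}}{{}{}{{}{}}{{}}{{{}}}{}}{}{}{}}{{{}}}': depth seq [1 2 1 2 3 2 1 2 3 2 3 2 3 4 3 4 3 2 3 4 3 2 3 4 5 4 3 2 3 2 1 2 1 2 1 2 1 0 1 2 3 2 1 0]
  -> pairs=22 depth=5 groups=2 -> no
String 3 '{{{{{{}}}}}{}{}{}{}{}{}{}{}{}{}{}{}{}{}{}{}}': depth seq [1 2 3 4 5 6 5 4 3 2 1 2 1 2 1 2 1 2 1 2 1 2 1 2 1 2 1 2 1 2 1 2 1 2 1 2 1 2 1 2 1 2 1 0]
  -> pairs=22 depth=6 groups=1 -> yes
String 4 '{}{}{{}{}{{}{}}{}{}{}{}{}{{}{{}}}}{{}{}}': depth seq [1 0 1 0 1 2 1 2 1 2 3 2 3 2 1 2 1 2 1 2 1 2 1 2 1 2 3 2 3 4 3 2 1 0 1 2 1 2 1 0]
  -> pairs=20 depth=4 groups=4 -> no
String 5 '{{{{}{{}}{{}}{}{}{}}{}{}{{}}{}{}{{}}}}{}': depth seq [1 2 3 4 3 4 5 4 3 4 5 4 3 4 3 4 3 4 3 2 3 2 3 2 3 4 3 2 3 2 3 2 3 4 3 2 1 0 1 0]
  -> pairs=20 depth=5 groups=2 -> no
String 6 '{}{}{}{}{{}{}}{{}{}{}{}{}}{}{}{{}}{}{}{{}}{}': depth seq [1 0 1 0 1 0 1 0 1 2 1 2 1 0 1 2 1 2 1 2 1 2 1 2 1 0 1 0 1 0 1 2 1 0 1 0 1 0 1 2 1 0 1 0]
  -> pairs=22 depth=2 groups=13 -> no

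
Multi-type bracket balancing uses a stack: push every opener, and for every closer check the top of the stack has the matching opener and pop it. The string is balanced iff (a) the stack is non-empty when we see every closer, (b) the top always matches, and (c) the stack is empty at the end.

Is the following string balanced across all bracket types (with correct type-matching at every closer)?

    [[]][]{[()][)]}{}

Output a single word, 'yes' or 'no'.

Answer: no

Derivation:
pos 0: push '['; stack = [
pos 1: push '['; stack = [[
pos 2: ']' matches '['; pop; stack = [
pos 3: ']' matches '['; pop; stack = (empty)
pos 4: push '['; stack = [
pos 5: ']' matches '['; pop; stack = (empty)
pos 6: push '{'; stack = {
pos 7: push '['; stack = {[
pos 8: push '('; stack = {[(
pos 9: ')' matches '('; pop; stack = {[
pos 10: ']' matches '['; pop; stack = {
pos 11: push '['; stack = {[
pos 12: saw closer ')' but top of stack is '[' (expected ']') → INVALID
Verdict: type mismatch at position 12: ')' closes '[' → no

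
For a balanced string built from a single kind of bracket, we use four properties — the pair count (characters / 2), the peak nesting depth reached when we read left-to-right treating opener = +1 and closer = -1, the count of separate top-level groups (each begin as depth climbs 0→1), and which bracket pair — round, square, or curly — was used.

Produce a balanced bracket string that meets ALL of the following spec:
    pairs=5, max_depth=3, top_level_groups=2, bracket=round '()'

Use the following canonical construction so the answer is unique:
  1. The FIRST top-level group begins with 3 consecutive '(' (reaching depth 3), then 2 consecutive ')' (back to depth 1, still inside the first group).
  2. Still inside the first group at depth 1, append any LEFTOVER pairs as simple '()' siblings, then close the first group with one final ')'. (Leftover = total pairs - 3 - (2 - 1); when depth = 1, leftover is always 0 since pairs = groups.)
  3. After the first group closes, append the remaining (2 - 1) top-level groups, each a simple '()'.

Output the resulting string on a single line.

Answer: ((())())()

Derivation:
Spec: pairs=5 depth=3 groups=2
Leftover pairs = 5 - 3 - (2-1) = 1
First group: deep chain of depth 3 + 1 sibling pairs
Remaining 1 groups: simple '()' each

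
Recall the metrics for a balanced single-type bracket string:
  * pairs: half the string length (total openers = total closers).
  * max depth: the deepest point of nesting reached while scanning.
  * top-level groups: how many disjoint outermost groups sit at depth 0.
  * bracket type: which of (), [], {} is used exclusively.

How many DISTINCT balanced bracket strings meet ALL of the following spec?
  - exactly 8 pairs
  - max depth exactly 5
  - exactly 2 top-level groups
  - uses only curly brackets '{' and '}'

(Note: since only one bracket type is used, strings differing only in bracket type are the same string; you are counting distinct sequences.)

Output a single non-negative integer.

Spec: pairs=8 depth=5 groups=2
Count(depth <= 5) = 407
Count(depth <= 4) = 323
Count(depth == 5) = 407 - 323 = 84

Answer: 84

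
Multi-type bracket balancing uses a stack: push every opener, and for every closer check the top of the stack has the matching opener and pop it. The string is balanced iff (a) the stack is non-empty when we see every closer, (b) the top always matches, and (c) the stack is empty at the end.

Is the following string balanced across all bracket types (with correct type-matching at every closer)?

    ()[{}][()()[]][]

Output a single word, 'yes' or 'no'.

Answer: yes

Derivation:
pos 0: push '('; stack = (
pos 1: ')' matches '('; pop; stack = (empty)
pos 2: push '['; stack = [
pos 3: push '{'; stack = [{
pos 4: '}' matches '{'; pop; stack = [
pos 5: ']' matches '['; pop; stack = (empty)
pos 6: push '['; stack = [
pos 7: push '('; stack = [(
pos 8: ')' matches '('; pop; stack = [
pos 9: push '('; stack = [(
pos 10: ')' matches '('; pop; stack = [
pos 11: push '['; stack = [[
pos 12: ']' matches '['; pop; stack = [
pos 13: ']' matches '['; pop; stack = (empty)
pos 14: push '['; stack = [
pos 15: ']' matches '['; pop; stack = (empty)
end: stack empty → VALID
Verdict: properly nested → yes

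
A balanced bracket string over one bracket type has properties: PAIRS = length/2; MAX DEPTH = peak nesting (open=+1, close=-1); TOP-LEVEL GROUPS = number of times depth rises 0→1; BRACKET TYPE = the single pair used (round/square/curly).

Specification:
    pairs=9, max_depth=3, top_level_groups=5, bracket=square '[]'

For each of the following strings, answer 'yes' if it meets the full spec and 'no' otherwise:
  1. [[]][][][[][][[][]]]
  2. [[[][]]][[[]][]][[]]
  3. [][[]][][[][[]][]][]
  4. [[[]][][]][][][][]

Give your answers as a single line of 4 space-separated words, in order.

String 1 '[[]][][][[][][[][]]]': depth seq [1 2 1 0 1 0 1 0 1 2 1 2 1 2 3 2 3 2 1 0]
  -> pairs=10 depth=3 groups=4 -> no
String 2 '[[[][]]][[[]][]][[]]': depth seq [1 2 3 2 3 2 1 0 1 2 3 2 1 2 1 0 1 2 1 0]
  -> pairs=10 depth=3 groups=3 -> no
String 3 '[][[]][][[][[]][]][]': depth seq [1 0 1 2 1 0 1 0 1 2 1 2 3 2 1 2 1 0 1 0]
  -> pairs=10 depth=3 groups=5 -> no
String 4 '[[[]][][]][][][][]': depth seq [1 2 3 2 1 2 1 2 1 0 1 0 1 0 1 0 1 0]
  -> pairs=9 depth=3 groups=5 -> yes

Answer: no no no yes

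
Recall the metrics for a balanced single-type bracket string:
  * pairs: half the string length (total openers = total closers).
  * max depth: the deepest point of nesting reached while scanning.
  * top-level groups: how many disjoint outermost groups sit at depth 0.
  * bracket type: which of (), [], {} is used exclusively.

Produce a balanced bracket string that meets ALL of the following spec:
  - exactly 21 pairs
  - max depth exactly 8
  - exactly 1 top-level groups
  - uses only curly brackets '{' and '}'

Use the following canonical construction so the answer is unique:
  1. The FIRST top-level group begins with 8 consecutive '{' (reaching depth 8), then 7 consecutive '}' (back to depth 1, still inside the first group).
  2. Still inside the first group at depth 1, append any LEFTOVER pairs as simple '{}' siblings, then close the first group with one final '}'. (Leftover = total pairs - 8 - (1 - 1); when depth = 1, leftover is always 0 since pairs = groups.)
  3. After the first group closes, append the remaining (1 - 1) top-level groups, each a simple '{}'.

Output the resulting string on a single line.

Answer: {{{{{{{{}}}}}}}{}{}{}{}{}{}{}{}{}{}{}{}{}}

Derivation:
Spec: pairs=21 depth=8 groups=1
Leftover pairs = 21 - 8 - (1-1) = 13
First group: deep chain of depth 8 + 13 sibling pairs
Remaining 0 groups: simple '{}' each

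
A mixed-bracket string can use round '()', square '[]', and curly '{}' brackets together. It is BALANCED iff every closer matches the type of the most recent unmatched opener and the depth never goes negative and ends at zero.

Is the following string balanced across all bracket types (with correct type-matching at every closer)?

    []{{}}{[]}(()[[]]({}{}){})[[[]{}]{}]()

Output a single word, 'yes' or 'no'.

pos 0: push '['; stack = [
pos 1: ']' matches '['; pop; stack = (empty)
pos 2: push '{'; stack = {
pos 3: push '{'; stack = {{
pos 4: '}' matches '{'; pop; stack = {
pos 5: '}' matches '{'; pop; stack = (empty)
pos 6: push '{'; stack = {
pos 7: push '['; stack = {[
pos 8: ']' matches '['; pop; stack = {
pos 9: '}' matches '{'; pop; stack = (empty)
pos 10: push '('; stack = (
pos 11: push '('; stack = ((
pos 12: ')' matches '('; pop; stack = (
pos 13: push '['; stack = ([
pos 14: push '['; stack = ([[
pos 15: ']' matches '['; pop; stack = ([
pos 16: ']' matches '['; pop; stack = (
pos 17: push '('; stack = ((
pos 18: push '{'; stack = (({
pos 19: '}' matches '{'; pop; stack = ((
pos 20: push '{'; stack = (({
pos 21: '}' matches '{'; pop; stack = ((
pos 22: ')' matches '('; pop; stack = (
pos 23: push '{'; stack = ({
pos 24: '}' matches '{'; pop; stack = (
pos 25: ')' matches '('; pop; stack = (empty)
pos 26: push '['; stack = [
pos 27: push '['; stack = [[
pos 28: push '['; stack = [[[
pos 29: ']' matches '['; pop; stack = [[
pos 30: push '{'; stack = [[{
pos 31: '}' matches '{'; pop; stack = [[
pos 32: ']' matches '['; pop; stack = [
pos 33: push '{'; stack = [{
pos 34: '}' matches '{'; pop; stack = [
pos 35: ']' matches '['; pop; stack = (empty)
pos 36: push '('; stack = (
pos 37: ')' matches '('; pop; stack = (empty)
end: stack empty → VALID
Verdict: properly nested → yes

Answer: yes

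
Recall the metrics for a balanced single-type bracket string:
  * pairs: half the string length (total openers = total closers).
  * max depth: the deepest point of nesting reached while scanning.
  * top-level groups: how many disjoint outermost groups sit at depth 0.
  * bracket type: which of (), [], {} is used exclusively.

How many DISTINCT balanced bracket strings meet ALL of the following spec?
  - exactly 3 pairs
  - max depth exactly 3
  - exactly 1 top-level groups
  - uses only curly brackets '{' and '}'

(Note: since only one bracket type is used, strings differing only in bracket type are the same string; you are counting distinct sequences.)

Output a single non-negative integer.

Answer: 1

Derivation:
Spec: pairs=3 depth=3 groups=1
Count(depth <= 3) = 2
Count(depth <= 2) = 1
Count(depth == 3) = 2 - 1 = 1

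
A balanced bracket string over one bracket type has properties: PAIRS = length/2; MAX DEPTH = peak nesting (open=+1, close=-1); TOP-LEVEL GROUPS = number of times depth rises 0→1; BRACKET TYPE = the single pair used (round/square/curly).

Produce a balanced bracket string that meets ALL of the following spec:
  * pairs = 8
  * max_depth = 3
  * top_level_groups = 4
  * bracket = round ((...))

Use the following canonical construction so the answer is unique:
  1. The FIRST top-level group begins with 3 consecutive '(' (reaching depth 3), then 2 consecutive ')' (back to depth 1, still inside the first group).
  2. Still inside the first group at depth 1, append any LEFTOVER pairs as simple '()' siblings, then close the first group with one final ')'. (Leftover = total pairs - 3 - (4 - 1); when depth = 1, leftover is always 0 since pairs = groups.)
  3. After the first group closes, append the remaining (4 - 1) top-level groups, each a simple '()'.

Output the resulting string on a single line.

Spec: pairs=8 depth=3 groups=4
Leftover pairs = 8 - 3 - (4-1) = 2
First group: deep chain of depth 3 + 2 sibling pairs
Remaining 3 groups: simple '()' each

Answer: ((())()())()()()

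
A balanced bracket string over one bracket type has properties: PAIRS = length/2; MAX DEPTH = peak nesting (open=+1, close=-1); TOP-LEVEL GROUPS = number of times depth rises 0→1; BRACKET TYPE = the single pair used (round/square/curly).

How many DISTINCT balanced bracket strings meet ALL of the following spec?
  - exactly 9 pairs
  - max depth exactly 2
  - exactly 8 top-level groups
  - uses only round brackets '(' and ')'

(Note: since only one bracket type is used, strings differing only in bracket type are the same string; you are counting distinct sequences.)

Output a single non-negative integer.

Spec: pairs=9 depth=2 groups=8
Count(depth <= 2) = 8
Count(depth <= 1) = 0
Count(depth == 2) = 8 - 0 = 8

Answer: 8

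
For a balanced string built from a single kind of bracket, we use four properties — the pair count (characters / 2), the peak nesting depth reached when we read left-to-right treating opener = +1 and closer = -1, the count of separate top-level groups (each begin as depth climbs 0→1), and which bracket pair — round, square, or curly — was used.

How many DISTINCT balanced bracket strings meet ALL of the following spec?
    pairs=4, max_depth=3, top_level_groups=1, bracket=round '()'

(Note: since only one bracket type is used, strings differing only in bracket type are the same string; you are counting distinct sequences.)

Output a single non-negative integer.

Spec: pairs=4 depth=3 groups=1
Count(depth <= 3) = 4
Count(depth <= 2) = 1
Count(depth == 3) = 4 - 1 = 3

Answer: 3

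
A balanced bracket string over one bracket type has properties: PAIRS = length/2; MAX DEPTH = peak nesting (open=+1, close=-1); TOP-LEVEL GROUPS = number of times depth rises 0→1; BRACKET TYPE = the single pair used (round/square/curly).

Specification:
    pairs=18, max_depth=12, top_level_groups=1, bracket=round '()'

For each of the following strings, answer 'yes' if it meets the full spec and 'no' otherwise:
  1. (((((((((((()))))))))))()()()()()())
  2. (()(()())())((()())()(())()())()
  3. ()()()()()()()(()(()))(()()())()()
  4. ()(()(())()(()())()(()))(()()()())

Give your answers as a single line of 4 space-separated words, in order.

Answer: yes no no no

Derivation:
String 1 '(((((((((((()))))))))))()()()()()())': depth seq [1 2 3 4 5 6 7 8 9 10 11 12 11 10 9 8 7 6 5 4 3 2 1 2 1 2 1 2 1 2 1 2 1 2 1 0]
  -> pairs=18 depth=12 groups=1 -> yes
String 2 '(()(()())())((()())()(())()())()': depth seq [1 2 1 2 3 2 3 2 1 2 1 0 1 2 3 2 3 2 1 2 1 2 3 2 1 2 1 2 1 0 1 0]
  -> pairs=16 depth=3 groups=3 -> no
String 3 '()()()()()()()(()(()))(()()())()()': depth seq [1 0 1 0 1 0 1 0 1 0 1 0 1 0 1 2 1 2 3 2 1 0 1 2 1 2 1 2 1 0 1 0 1 0]
  -> pairs=17 depth=3 groups=11 -> no
String 4 '()(()(())()(()())()(()))(()()()())': depth seq [1 0 1 2 1 2 3 2 1 2 1 2 3 2 3 2 1 2 1 2 3 2 1 0 1 2 1 2 1 2 1 2 1 0]
  -> pairs=17 depth=3 groups=3 -> no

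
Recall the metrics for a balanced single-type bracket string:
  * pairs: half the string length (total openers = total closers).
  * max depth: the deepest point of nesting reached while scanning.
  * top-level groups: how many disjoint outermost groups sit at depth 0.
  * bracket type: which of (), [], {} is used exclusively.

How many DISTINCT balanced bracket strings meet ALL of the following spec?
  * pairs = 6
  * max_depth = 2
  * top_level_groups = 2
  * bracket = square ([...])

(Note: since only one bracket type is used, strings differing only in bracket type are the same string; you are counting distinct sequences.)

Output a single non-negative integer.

Answer: 5

Derivation:
Spec: pairs=6 depth=2 groups=2
Count(depth <= 2) = 5
Count(depth <= 1) = 0
Count(depth == 2) = 5 - 0 = 5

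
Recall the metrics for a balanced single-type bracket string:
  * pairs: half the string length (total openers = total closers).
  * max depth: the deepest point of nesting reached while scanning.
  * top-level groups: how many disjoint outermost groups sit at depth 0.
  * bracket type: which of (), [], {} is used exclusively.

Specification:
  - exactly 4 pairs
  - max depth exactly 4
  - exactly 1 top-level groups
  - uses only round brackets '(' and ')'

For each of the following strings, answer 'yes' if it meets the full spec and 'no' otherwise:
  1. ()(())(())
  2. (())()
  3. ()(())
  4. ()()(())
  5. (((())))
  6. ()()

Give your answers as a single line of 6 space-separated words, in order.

Answer: no no no no yes no

Derivation:
String 1 '()(())(())': depth seq [1 0 1 2 1 0 1 2 1 0]
  -> pairs=5 depth=2 groups=3 -> no
String 2 '(())()': depth seq [1 2 1 0 1 0]
  -> pairs=3 depth=2 groups=2 -> no
String 3 '()(())': depth seq [1 0 1 2 1 0]
  -> pairs=3 depth=2 groups=2 -> no
String 4 '()()(())': depth seq [1 0 1 0 1 2 1 0]
  -> pairs=4 depth=2 groups=3 -> no
String 5 '(((())))': depth seq [1 2 3 4 3 2 1 0]
  -> pairs=4 depth=4 groups=1 -> yes
String 6 '()()': depth seq [1 0 1 0]
  -> pairs=2 depth=1 groups=2 -> no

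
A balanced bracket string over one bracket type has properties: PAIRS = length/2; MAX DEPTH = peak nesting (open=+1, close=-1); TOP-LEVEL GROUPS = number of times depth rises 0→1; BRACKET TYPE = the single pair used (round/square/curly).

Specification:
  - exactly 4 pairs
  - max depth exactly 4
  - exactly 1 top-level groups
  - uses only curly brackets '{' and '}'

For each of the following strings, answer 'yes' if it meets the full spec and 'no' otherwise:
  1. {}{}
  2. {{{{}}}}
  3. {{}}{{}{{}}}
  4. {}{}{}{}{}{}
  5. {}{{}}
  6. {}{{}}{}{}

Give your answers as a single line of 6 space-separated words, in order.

String 1 '{}{}': depth seq [1 0 1 0]
  -> pairs=2 depth=1 groups=2 -> no
String 2 '{{{{}}}}': depth seq [1 2 3 4 3 2 1 0]
  -> pairs=4 depth=4 groups=1 -> yes
String 3 '{{}}{{}{{}}}': depth seq [1 2 1 0 1 2 1 2 3 2 1 0]
  -> pairs=6 depth=3 groups=2 -> no
String 4 '{}{}{}{}{}{}': depth seq [1 0 1 0 1 0 1 0 1 0 1 0]
  -> pairs=6 depth=1 groups=6 -> no
String 5 '{}{{}}': depth seq [1 0 1 2 1 0]
  -> pairs=3 depth=2 groups=2 -> no
String 6 '{}{{}}{}{}': depth seq [1 0 1 2 1 0 1 0 1 0]
  -> pairs=5 depth=2 groups=4 -> no

Answer: no yes no no no no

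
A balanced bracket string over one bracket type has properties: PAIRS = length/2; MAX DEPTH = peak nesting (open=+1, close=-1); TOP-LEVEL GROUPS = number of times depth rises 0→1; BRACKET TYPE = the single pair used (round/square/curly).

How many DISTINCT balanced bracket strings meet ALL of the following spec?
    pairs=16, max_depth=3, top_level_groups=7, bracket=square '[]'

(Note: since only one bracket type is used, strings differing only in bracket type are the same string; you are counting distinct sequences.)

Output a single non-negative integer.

Answer: 170499

Derivation:
Spec: pairs=16 depth=3 groups=7
Count(depth <= 3) = 175504
Count(depth <= 2) = 5005
Count(depth == 3) = 175504 - 5005 = 170499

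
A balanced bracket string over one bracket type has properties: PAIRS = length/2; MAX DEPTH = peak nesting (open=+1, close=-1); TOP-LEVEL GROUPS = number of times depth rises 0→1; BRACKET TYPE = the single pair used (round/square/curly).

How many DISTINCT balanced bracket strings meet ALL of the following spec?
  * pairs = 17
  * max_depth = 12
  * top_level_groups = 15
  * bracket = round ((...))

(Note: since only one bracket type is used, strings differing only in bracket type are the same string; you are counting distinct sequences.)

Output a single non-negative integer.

Spec: pairs=17 depth=12 groups=15
Count(depth <= 12) = 135
Count(depth <= 11) = 135
Count(depth == 12) = 135 - 135 = 0

Answer: 0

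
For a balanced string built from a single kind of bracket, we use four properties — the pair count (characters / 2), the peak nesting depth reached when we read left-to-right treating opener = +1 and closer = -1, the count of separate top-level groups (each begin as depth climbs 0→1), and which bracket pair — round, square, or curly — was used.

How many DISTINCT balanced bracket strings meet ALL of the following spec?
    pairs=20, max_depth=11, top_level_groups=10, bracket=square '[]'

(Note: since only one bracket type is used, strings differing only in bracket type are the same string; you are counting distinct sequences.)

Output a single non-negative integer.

Answer: 10

Derivation:
Spec: pairs=20 depth=11 groups=10
Count(depth <= 11) = 10015005
Count(depth <= 10) = 10014995
Count(depth == 11) = 10015005 - 10014995 = 10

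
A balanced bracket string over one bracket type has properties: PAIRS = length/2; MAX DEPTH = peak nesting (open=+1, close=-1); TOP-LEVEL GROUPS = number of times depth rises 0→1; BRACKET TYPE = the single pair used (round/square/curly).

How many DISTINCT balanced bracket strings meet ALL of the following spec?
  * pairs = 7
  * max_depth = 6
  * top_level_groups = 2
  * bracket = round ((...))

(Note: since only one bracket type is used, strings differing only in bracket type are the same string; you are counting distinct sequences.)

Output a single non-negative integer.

Answer: 2

Derivation:
Spec: pairs=7 depth=6 groups=2
Count(depth <= 6) = 132
Count(depth <= 5) = 130
Count(depth == 6) = 132 - 130 = 2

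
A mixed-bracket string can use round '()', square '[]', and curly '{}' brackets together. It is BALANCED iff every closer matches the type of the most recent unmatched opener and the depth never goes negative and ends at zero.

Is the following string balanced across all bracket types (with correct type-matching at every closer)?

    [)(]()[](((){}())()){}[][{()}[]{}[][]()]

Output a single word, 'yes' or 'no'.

pos 0: push '['; stack = [
pos 1: saw closer ')' but top of stack is '[' (expected ']') → INVALID
Verdict: type mismatch at position 1: ')' closes '[' → no

Answer: no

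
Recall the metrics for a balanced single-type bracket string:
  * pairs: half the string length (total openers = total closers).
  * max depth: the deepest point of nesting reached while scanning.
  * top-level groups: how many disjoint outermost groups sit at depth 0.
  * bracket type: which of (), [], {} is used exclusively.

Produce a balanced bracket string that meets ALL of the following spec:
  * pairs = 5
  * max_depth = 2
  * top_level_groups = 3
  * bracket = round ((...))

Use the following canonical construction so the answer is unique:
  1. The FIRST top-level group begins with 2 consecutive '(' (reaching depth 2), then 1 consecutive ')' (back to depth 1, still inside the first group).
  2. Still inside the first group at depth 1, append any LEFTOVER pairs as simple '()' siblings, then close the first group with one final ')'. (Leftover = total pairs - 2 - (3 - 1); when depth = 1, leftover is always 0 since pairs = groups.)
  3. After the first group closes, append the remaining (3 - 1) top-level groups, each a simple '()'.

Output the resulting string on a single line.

Answer: (()())()()

Derivation:
Spec: pairs=5 depth=2 groups=3
Leftover pairs = 5 - 2 - (3-1) = 1
First group: deep chain of depth 2 + 1 sibling pairs
Remaining 2 groups: simple '()' each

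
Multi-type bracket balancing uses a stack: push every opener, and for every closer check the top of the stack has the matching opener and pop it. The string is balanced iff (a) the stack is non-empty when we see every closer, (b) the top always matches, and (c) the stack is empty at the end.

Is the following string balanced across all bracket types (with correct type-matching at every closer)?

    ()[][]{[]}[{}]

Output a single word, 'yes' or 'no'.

pos 0: push '('; stack = (
pos 1: ')' matches '('; pop; stack = (empty)
pos 2: push '['; stack = [
pos 3: ']' matches '['; pop; stack = (empty)
pos 4: push '['; stack = [
pos 5: ']' matches '['; pop; stack = (empty)
pos 6: push '{'; stack = {
pos 7: push '['; stack = {[
pos 8: ']' matches '['; pop; stack = {
pos 9: '}' matches '{'; pop; stack = (empty)
pos 10: push '['; stack = [
pos 11: push '{'; stack = [{
pos 12: '}' matches '{'; pop; stack = [
pos 13: ']' matches '['; pop; stack = (empty)
end: stack empty → VALID
Verdict: properly nested → yes

Answer: yes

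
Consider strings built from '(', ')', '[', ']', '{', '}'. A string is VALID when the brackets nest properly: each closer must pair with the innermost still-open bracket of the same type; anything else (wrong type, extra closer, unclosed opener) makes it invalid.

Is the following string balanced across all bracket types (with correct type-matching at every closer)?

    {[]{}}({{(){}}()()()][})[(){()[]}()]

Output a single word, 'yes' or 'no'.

Answer: no

Derivation:
pos 0: push '{'; stack = {
pos 1: push '['; stack = {[
pos 2: ']' matches '['; pop; stack = {
pos 3: push '{'; stack = {{
pos 4: '}' matches '{'; pop; stack = {
pos 5: '}' matches '{'; pop; stack = (empty)
pos 6: push '('; stack = (
pos 7: push '{'; stack = ({
pos 8: push '{'; stack = ({{
pos 9: push '('; stack = ({{(
pos 10: ')' matches '('; pop; stack = ({{
pos 11: push '{'; stack = ({{{
pos 12: '}' matches '{'; pop; stack = ({{
pos 13: '}' matches '{'; pop; stack = ({
pos 14: push '('; stack = ({(
pos 15: ')' matches '('; pop; stack = ({
pos 16: push '('; stack = ({(
pos 17: ')' matches '('; pop; stack = ({
pos 18: push '('; stack = ({(
pos 19: ')' matches '('; pop; stack = ({
pos 20: saw closer ']' but top of stack is '{' (expected '}') → INVALID
Verdict: type mismatch at position 20: ']' closes '{' → no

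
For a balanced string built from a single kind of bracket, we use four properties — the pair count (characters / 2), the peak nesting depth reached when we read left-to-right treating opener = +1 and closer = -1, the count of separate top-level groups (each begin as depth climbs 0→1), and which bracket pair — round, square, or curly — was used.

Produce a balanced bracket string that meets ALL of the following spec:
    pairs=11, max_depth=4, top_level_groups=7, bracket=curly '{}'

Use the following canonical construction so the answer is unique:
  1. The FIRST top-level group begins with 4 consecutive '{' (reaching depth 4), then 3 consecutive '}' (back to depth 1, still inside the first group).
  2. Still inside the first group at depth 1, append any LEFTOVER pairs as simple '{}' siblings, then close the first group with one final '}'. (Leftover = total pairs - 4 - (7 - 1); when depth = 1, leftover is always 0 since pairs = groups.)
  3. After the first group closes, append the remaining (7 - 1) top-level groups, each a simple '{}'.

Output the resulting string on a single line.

Answer: {{{{}}}{}}{}{}{}{}{}{}

Derivation:
Spec: pairs=11 depth=4 groups=7
Leftover pairs = 11 - 4 - (7-1) = 1
First group: deep chain of depth 4 + 1 sibling pairs
Remaining 6 groups: simple '{}' each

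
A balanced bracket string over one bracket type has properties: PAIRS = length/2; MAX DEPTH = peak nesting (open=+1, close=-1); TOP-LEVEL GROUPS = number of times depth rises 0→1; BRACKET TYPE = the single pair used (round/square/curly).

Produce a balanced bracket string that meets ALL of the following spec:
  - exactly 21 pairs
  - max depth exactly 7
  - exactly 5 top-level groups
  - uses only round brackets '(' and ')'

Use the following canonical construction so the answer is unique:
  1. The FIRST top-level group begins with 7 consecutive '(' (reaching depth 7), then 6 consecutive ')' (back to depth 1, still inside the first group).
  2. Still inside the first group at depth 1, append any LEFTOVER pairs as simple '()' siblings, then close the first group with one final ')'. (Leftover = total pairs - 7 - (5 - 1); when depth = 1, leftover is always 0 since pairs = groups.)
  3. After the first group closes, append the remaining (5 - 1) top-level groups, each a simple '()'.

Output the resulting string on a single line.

Spec: pairs=21 depth=7 groups=5
Leftover pairs = 21 - 7 - (5-1) = 10
First group: deep chain of depth 7 + 10 sibling pairs
Remaining 4 groups: simple '()' each

Answer: ((((((())))))()()()()()()()()()())()()()()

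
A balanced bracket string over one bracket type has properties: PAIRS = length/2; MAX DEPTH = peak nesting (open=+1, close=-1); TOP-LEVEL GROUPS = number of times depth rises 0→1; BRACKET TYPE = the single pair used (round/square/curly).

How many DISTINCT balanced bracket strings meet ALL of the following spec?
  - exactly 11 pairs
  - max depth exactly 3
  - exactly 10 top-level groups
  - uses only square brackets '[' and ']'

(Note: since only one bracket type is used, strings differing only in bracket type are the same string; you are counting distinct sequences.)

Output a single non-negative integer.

Answer: 0

Derivation:
Spec: pairs=11 depth=3 groups=10
Count(depth <= 3) = 10
Count(depth <= 2) = 10
Count(depth == 3) = 10 - 10 = 0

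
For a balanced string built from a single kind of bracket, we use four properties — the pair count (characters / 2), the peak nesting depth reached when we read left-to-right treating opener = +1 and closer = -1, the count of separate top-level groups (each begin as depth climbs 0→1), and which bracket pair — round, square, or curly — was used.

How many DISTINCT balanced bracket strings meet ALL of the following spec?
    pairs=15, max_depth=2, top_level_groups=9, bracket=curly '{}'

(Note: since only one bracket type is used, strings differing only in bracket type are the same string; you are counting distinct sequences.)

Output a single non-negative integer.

Answer: 3003

Derivation:
Spec: pairs=15 depth=2 groups=9
Count(depth <= 2) = 3003
Count(depth <= 1) = 0
Count(depth == 2) = 3003 - 0 = 3003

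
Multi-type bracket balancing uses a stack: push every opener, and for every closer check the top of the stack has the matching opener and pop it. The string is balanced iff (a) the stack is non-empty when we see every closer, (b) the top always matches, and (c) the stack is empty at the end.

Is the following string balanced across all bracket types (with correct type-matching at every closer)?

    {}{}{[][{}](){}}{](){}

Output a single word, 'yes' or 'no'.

pos 0: push '{'; stack = {
pos 1: '}' matches '{'; pop; stack = (empty)
pos 2: push '{'; stack = {
pos 3: '}' matches '{'; pop; stack = (empty)
pos 4: push '{'; stack = {
pos 5: push '['; stack = {[
pos 6: ']' matches '['; pop; stack = {
pos 7: push '['; stack = {[
pos 8: push '{'; stack = {[{
pos 9: '}' matches '{'; pop; stack = {[
pos 10: ']' matches '['; pop; stack = {
pos 11: push '('; stack = {(
pos 12: ')' matches '('; pop; stack = {
pos 13: push '{'; stack = {{
pos 14: '}' matches '{'; pop; stack = {
pos 15: '}' matches '{'; pop; stack = (empty)
pos 16: push '{'; stack = {
pos 17: saw closer ']' but top of stack is '{' (expected '}') → INVALID
Verdict: type mismatch at position 17: ']' closes '{' → no

Answer: no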